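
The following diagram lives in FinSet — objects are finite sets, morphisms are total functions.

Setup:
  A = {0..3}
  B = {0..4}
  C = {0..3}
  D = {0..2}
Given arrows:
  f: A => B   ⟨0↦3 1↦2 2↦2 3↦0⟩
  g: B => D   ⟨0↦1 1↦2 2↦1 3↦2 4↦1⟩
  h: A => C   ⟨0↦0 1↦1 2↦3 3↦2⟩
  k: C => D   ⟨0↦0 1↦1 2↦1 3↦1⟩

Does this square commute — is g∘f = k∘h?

Answer: DOES NOT COMMUTE

Work:
Along f;g (path 1):
  0 f=>3 g=>2
  1 f=>2 g=>1
  2 f=>2 g=>1
  3 f=>0 g=>1
  composite₁ = ⟨0↦2 1↦1 2↦1 3↦1⟩
Along h;k (path 2):
  0 h=>0 k=>0
  1 h=>1 k=>1
  2 h=>3 k=>1
  3 h=>2 k=>1
  composite₂ = ⟨0↦0 1↦1 2↦1 3↦1⟩
Equal? differ; not commutative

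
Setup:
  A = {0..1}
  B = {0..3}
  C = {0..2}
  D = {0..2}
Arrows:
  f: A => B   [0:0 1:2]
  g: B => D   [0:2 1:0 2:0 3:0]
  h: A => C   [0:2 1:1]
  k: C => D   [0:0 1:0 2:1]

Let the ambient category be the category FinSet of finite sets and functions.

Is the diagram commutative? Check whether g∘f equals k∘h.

1) trace f;g:
  0 f=>0 g=>2
  1 f=>2 g=>0
  ⟦path⟧₁ = [0:2 1:0]
2) trace h;k:
  0 h=>2 k=>1
  1 h=>1 k=>0
  ⟦path⟧₂ = [0:1 1:0]
Equal? distinct morphisms ✗

Answer: DOES NOT COMMUTE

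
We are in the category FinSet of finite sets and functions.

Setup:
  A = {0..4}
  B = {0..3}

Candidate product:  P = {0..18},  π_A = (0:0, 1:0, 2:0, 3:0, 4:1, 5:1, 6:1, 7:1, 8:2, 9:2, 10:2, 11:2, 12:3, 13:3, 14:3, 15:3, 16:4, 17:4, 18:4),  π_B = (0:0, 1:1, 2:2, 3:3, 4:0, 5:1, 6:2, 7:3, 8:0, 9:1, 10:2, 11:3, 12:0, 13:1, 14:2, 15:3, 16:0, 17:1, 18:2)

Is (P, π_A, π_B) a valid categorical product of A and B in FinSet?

Answer: NOT A VALID PRODUCT — |P|=19 ≠ |A|·|B|=20

Work:
|A|·|B| = 5·4 = 20;  |P| = 19
  → cardinalities differ; no bijection possible.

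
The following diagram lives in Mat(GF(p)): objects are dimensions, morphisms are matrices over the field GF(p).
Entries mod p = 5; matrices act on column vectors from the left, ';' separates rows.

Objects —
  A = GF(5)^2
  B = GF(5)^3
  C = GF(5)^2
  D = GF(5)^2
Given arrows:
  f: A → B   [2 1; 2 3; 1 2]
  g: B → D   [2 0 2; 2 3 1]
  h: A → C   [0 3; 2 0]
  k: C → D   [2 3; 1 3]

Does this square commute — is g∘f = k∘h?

1) trace f;g:
  e0=[1,0] f→[2,2,1] g→[1,1]
  e1=[0,1] f→[1,3,2] g→[1,3]
  ⟦path⟧₁ = [1 1; 1 3]
2) trace h;k:
  e0=[1,0] h→[0,2] k→[1,1]
  e1=[0,1] h→[3,0] k→[1,3]
  ⟦path⟧₂ = [1 1; 1 3]
Equal? same morphism ✓

Answer: COMMUTES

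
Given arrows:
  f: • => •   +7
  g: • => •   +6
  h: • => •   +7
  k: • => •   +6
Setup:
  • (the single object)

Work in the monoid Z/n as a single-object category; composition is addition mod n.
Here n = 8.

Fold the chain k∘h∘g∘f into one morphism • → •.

Answer: +2

Trace:
  0 +7≡7 +6≡5 +7≡4 +6≡2  (mod 8)
⟦path⟧: +2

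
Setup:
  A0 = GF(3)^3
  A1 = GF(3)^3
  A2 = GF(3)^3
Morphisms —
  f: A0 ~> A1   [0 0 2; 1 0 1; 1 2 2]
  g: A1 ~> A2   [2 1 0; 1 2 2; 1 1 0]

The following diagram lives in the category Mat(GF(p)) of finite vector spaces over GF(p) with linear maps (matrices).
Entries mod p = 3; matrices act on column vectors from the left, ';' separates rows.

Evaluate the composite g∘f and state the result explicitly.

Answer: [1 0 2; 1 1 2; 1 0 0]

Work:
  e0=[1,0,0] f~>[0,1,1] g~>[1,1,1]
  e1=[0,1,0] f~>[0,0,2] g~>[0,1,0]
  e2=[0,0,1] f~>[2,1,2] g~>[2,2,0]
composite: [1 0 2; 1 1 2; 1 0 0]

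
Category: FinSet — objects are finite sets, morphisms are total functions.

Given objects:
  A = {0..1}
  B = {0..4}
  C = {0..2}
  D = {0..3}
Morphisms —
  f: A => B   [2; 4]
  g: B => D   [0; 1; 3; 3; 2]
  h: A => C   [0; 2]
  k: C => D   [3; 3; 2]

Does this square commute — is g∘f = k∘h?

Along f;g (path 1):
  0 f=>2 g=>3
  1 f=>4 g=>2
  ⟦path⟧₁ = [3; 2]
Along h;k (path 2):
  0 h=>0 k=>3
  1 h=>2 k=>2
  ⟦path⟧₂ = [3; 2]
Equal? equal; square commutes

Answer: COMMUTES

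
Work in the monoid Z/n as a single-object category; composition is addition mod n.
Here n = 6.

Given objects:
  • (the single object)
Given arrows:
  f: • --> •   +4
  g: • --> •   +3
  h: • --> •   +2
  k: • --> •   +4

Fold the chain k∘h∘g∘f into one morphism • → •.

Answer: +1

Trace:
  0 +4≡4 +3≡1 +2≡3 +4≡1  (mod 6)
result: +1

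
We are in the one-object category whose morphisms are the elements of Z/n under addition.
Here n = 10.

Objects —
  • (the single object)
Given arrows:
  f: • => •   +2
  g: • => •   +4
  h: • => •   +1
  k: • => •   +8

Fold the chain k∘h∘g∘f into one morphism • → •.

  0 +2≡2 +4≡6 +1≡7 +8≡5  (mod 10)
⟦path⟧: +5

Answer: +5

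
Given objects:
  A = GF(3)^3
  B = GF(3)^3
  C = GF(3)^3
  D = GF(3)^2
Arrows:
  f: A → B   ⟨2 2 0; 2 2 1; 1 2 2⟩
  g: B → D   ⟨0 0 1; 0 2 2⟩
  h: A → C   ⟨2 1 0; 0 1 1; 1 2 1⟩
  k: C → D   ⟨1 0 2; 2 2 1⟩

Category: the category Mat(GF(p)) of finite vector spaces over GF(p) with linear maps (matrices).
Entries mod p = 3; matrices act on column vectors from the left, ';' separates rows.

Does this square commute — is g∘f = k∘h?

Answer: DOES NOT COMMUTE

Work:
Path 1 = f;g:
  e0=⟨1,0,0⟩ f→⟨2,2,1⟩ g→⟨1,0⟩
  e1=⟨0,1,0⟩ f→⟨2,2,2⟩ g→⟨2,2⟩
  e2=⟨0,0,1⟩ f→⟨0,1,2⟩ g→⟨2,0⟩
  result₁ = ⟨1 2 2; 0 2 0⟩
Path 2 = h;k:
  e0=⟨1,0,0⟩ h→⟨2,0,1⟩ k→⟨1,2⟩
  e1=⟨0,1,0⟩ h→⟨1,1,2⟩ k→⟨2,0⟩
  e2=⟨0,0,1⟩ h→⟨0,1,1⟩ k→⟨2,0⟩
  result₂ = ⟨1 2 2; 2 0 0⟩
Equal? differ; not commutative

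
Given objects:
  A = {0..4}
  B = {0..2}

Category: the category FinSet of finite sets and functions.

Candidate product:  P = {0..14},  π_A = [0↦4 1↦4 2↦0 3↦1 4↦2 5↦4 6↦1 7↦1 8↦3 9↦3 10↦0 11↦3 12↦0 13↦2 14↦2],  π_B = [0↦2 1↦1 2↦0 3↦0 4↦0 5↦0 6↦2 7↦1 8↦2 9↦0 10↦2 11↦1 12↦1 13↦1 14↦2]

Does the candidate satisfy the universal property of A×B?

Answer: VALID PRODUCT

Trace:
|A|·|B| = 5·3 = 15;  |P| = 15
Check the pairing map k ↦ (π_A(k), π_B(k)):
  0 ↦ (4,2)
  1 ↦ (4,1)
  2 ↦ (0,0)
  3 ↦ (1,0)
  4 ↦ (2,0)
  5 ↦ (4,0)
  6 ↦ (1,2)
  7 ↦ (1,1)
  8 ↦ (3,2)
  9 ↦ (3,0)
  10 ↦ (0,2)
  11 ↦ (3,1)
  12 ↦ (0,1)
  13 ↦ (2,1)
  14 ↦ (2,2)
distinct pairs in image: 15 / 15 needed
  → bijection onto A×B; projections well-typed.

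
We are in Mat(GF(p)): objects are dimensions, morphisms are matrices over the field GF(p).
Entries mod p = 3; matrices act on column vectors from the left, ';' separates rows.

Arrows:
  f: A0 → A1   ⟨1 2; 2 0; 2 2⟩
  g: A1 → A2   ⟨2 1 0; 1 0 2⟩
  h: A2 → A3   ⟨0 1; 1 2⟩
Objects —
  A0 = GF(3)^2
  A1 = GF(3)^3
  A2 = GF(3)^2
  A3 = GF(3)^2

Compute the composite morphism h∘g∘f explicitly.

  e0=(1,0) f→(1,2,2) g→(1,2) h→(2,2)
  e1=(0,1) f→(2,0,2) g→(1,0) h→(0,1)
result: ⟨2 0; 2 1⟩

Answer: ⟨2 0; 2 1⟩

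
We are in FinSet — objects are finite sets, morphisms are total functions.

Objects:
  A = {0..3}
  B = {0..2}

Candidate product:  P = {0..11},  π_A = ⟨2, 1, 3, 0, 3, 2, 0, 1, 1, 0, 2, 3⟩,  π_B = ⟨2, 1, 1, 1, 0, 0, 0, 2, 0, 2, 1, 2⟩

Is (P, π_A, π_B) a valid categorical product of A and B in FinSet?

|A|·|B| = 4·3 = 12;  |P| = 12
Check the pairing map k ↦ (π_A(k), π_B(k)):
  0 -> (2,2)
  1 -> (1,1)
  2 -> (3,1)
  3 -> (0,1)
  4 -> (3,0)
  5 -> (2,0)
  6 -> (0,0)
  7 -> (1,2)
  8 -> (1,0)
  9 -> (0,2)
  10 -> (2,1)
  11 -> (3,2)
distinct pairs in image: 12 / 12 needed
  → bijection onto A×B; projections well-typed.

Answer: VALID PRODUCT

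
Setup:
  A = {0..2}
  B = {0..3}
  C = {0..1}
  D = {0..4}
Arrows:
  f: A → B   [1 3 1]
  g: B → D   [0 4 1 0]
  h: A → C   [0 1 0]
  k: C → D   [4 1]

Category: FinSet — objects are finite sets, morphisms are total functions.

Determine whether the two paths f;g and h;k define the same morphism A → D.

Path 1 = f;g:
  0 f→1 g→4
  1 f→3 g→0
  2 f→1 g→4
  ⟦path⟧₁ = [4 0 4]
Path 2 = h;k:
  0 h→0 k→4
  1 h→1 k→1
  2 h→0 k→4
  ⟦path⟧₂ = [4 1 4]
Equal? NO — does not commute

Answer: DOES NOT COMMUTE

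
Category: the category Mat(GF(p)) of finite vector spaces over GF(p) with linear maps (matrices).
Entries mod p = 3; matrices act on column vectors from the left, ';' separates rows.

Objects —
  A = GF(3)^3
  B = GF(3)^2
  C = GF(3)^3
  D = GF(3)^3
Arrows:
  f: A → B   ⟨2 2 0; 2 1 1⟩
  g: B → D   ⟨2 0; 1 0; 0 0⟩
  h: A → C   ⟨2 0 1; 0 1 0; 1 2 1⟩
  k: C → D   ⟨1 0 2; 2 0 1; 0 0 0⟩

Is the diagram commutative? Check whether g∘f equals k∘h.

Answer: COMMUTES

Trace:
Path 1 = f;g:
  e0=[1,0,0] f→[2,2] g→[1,2,0]
  e1=[0,1,0] f→[2,1] g→[1,2,0]
  e2=[0,0,1] f→[0,1] g→[0,0,0]
  composite₁ = ⟨1 1 0; 2 2 0; 0 0 0⟩
Path 2 = h;k:
  e0=[1,0,0] h→[2,0,1] k→[1,2,0]
  e1=[0,1,0] h→[0,1,2] k→[1,2,0]
  e2=[0,0,1] h→[1,0,1] k→[0,0,0]
  composite₂ = ⟨1 1 0; 2 2 0; 0 0 0⟩
Equal? equal; square commutes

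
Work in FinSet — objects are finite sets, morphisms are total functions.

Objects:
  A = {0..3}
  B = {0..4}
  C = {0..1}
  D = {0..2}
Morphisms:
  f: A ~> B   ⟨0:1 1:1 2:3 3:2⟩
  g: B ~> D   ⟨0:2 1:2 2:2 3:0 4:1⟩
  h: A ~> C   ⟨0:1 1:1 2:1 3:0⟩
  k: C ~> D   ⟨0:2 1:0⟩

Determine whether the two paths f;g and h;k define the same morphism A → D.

Along f;g (path 1):
  0 f~>1 g~>2
  1 f~>1 g~>2
  2 f~>3 g~>0
  3 f~>2 g~>2
  result₁ = ⟨0:2 1:2 2:0 3:2⟩
Along h;k (path 2):
  0 h~>1 k~>0
  1 h~>1 k~>0
  2 h~>1 k~>0
  3 h~>0 k~>2
  result₂ = ⟨0:0 1:0 2:0 3:2⟩
Equal? distinct morphisms ✗

Answer: DOES NOT COMMUTE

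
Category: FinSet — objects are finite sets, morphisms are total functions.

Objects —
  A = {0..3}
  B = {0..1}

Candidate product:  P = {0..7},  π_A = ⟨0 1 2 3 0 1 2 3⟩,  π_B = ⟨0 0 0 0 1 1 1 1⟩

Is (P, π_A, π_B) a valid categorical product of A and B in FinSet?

Answer: VALID PRODUCT

Derivation:
|A|·|B| = 4·2 = 8;  |P| = 8
Check the pairing map k ↦ (π_A(k), π_B(k)):
  0 ↦ (0,0)
  1 ↦ (1,0)
  2 ↦ (2,0)
  3 ↦ (3,0)
  4 ↦ (0,1)
  5 ↦ (1,1)
  6 ↦ (2,1)
  7 ↦ (3,1)
distinct pairs in image: 8 / 8 needed
  → bijection onto A×B; projections well-typed.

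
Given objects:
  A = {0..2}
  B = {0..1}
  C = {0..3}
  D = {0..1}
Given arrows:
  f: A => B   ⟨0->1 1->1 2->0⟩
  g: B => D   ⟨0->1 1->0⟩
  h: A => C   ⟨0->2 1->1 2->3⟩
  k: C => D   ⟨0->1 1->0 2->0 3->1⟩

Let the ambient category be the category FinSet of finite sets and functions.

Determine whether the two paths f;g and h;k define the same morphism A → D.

1) trace f;g:
  0 f=>1 g=>0
  1 f=>1 g=>0
  2 f=>0 g=>1
  composite₁ = ⟨0->0 1->0 2->1⟩
2) trace h;k:
  0 h=>2 k=>0
  1 h=>1 k=>0
  2 h=>3 k=>1
  composite₂ = ⟨0->0 1->0 2->1⟩
Equal? same morphism ✓

Answer: COMMUTES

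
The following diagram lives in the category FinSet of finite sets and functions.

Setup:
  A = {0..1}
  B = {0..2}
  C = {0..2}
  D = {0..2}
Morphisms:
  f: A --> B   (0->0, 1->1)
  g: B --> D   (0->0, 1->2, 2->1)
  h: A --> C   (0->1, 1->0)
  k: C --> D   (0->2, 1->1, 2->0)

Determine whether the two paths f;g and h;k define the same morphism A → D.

Answer: DOES NOT COMMUTE

Derivation:
Path 1 = f;g:
  0 f-->0 g-->0
  1 f-->1 g-->2
  result₁ = (0->0, 1->2)
Path 2 = h;k:
  0 h-->1 k-->1
  1 h-->0 k-->2
  result₂ = (0->1, 1->2)
Equal? NO — does not commute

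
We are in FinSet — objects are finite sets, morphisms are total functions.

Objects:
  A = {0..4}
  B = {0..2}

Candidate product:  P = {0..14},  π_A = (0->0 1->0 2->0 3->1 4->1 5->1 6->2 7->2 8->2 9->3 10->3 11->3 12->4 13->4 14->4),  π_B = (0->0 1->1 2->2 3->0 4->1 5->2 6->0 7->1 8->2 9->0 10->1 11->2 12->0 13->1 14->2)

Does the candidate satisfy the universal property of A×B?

Answer: VALID PRODUCT

Work:
|A|·|B| = 5·3 = 15;  |P| = 15
Check the pairing map k ↦ (π_A(k), π_B(k)):
  0 -> (0,0)
  1 -> (0,1)
  2 -> (0,2)
  3 -> (1,0)
  4 -> (1,1)
  5 -> (1,2)
  6 -> (2,0)
  7 -> (2,1)
  8 -> (2,2)
  9 -> (3,0)
  10 -> (3,1)
  11 -> (3,2)
  12 -> (4,0)
  13 -> (4,1)
  14 -> (4,2)
distinct pairs in image: 15 / 15 needed
  → bijection onto A×B; projections well-typed.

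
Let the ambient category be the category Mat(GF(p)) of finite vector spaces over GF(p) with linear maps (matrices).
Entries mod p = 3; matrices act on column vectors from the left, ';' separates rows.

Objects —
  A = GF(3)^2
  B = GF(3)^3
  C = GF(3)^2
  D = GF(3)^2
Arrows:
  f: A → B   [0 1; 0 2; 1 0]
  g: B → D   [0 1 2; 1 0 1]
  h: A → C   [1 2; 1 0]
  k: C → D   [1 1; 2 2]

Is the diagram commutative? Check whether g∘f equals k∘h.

Along f;g (path 1):
  e0=(1,0) f→(0,0,1) g→(2,1)
  e1=(0,1) f→(1,2,0) g→(2,1)
  result₁ = [2 2; 1 1]
Along h;k (path 2):
  e0=(1,0) h→(1,1) k→(2,1)
  e1=(0,1) h→(2,0) k→(2,1)
  result₂ = [2 2; 1 1]
Equal? equal; square commutes

Answer: COMMUTES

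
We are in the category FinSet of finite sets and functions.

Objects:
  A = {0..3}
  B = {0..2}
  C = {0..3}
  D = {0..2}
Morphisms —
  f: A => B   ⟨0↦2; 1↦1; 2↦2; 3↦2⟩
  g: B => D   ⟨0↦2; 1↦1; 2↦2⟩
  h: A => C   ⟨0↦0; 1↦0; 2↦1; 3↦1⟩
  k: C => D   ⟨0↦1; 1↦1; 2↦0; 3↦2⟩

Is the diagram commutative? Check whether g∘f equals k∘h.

Answer: DOES NOT COMMUTE

Derivation:
1) trace f;g:
  0 f=>2 g=>2
  1 f=>1 g=>1
  2 f=>2 g=>2
  3 f=>2 g=>2
  ⟦path⟧₁ = ⟨0↦2; 1↦1; 2↦2; 3↦2⟩
2) trace h;k:
  0 h=>0 k=>1
  1 h=>0 k=>1
  2 h=>1 k=>1
  3 h=>1 k=>1
  ⟦path⟧₂ = ⟨0↦1; 1↦1; 2↦1; 3↦1⟩
Equal? distinct morphisms ✗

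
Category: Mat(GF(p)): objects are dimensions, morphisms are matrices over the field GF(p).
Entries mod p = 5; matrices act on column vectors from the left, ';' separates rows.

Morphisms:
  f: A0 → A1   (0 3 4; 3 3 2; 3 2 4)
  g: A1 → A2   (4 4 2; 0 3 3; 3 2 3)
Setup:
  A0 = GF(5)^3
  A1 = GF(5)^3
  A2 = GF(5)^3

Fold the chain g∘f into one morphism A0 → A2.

Answer: (3 3 2; 3 0 3; 0 1 3)

Work:
  e0=[1,0,0] f→[0,3,3] g→[3,3,0]
  e1=[0,1,0] f→[3,3,2] g→[3,0,1]
  e2=[0,0,1] f→[4,2,4] g→[2,3,3]
result: (3 3 2; 3 0 3; 0 1 3)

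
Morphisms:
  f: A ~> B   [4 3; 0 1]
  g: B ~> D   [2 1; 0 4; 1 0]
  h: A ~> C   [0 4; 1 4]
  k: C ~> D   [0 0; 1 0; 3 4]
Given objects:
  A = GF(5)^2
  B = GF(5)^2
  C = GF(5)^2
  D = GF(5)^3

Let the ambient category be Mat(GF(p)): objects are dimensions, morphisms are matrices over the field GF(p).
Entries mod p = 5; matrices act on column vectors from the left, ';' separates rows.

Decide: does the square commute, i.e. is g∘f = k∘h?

Path 1 = f;g:
  e0=⟨1,0⟩ f~>⟨4,0⟩ g~>⟨3,0,4⟩
  e1=⟨0,1⟩ f~>⟨3,1⟩ g~>⟨2,4,3⟩
  composite₁ = [3 2; 0 4; 4 3]
Path 2 = h;k:
  e0=⟨1,0⟩ h~>⟨0,1⟩ k~>⟨0,0,4⟩
  e1=⟨0,1⟩ h~>⟨4,4⟩ k~>⟨0,4,3⟩
  composite₂ = [0 0; 0 4; 4 3]
Equal? NO — does not commute

Answer: DOES NOT COMMUTE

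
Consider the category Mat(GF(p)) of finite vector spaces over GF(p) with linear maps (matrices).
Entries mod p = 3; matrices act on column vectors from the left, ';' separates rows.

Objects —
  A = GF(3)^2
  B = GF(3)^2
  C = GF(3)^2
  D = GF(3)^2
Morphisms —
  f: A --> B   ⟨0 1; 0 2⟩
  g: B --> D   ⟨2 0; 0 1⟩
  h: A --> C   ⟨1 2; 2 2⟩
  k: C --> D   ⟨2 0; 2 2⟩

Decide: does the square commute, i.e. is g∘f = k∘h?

Along f;g (path 1):
  e0=⟨1,0⟩ f-->⟨0,0⟩ g-->⟨0,0⟩
  e1=⟨0,1⟩ f-->⟨1,2⟩ g-->⟨2,2⟩
  composite₁ = ⟨0 2; 0 2⟩
Along h;k (path 2):
  e0=⟨1,0⟩ h-->⟨1,2⟩ k-->⟨2,0⟩
  e1=⟨0,1⟩ h-->⟨2,2⟩ k-->⟨1,2⟩
  composite₂ = ⟨2 1; 0 2⟩
Equal? NO — does not commute

Answer: DOES NOT COMMUTE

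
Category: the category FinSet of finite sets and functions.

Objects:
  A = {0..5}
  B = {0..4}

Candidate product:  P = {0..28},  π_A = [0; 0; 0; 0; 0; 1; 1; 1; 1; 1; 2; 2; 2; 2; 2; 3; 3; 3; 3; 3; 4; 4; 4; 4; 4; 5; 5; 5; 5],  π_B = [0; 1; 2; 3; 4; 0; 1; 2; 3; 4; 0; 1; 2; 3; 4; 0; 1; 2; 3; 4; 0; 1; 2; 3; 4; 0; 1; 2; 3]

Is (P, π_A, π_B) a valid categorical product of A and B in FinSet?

Answer: NOT A VALID PRODUCT — |P|=29 ≠ |A|·|B|=30

Work:
|A|·|B| = 6·5 = 30;  |P| = 29
  → cardinalities differ; no bijection possible.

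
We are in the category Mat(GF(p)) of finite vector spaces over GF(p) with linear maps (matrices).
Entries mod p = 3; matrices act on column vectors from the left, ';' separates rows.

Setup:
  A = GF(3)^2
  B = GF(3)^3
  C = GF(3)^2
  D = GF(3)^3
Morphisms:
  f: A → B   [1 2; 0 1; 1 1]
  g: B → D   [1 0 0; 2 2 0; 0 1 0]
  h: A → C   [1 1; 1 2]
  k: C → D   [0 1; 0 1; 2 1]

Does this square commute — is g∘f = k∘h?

Path 1 = f;g:
  e0=(1,0) f→(1,0,1) g→(1,2,0)
  e1=(0,1) f→(2,1,1) g→(2,0,1)
  ⟦path⟧₁ = [1 2; 2 0; 0 1]
Path 2 = h;k:
  e0=(1,0) h→(1,1) k→(1,1,0)
  e1=(0,1) h→(1,2) k→(2,2,1)
  ⟦path⟧₂ = [1 2; 1 2; 0 1]
Equal? differ; not commutative

Answer: DOES NOT COMMUTE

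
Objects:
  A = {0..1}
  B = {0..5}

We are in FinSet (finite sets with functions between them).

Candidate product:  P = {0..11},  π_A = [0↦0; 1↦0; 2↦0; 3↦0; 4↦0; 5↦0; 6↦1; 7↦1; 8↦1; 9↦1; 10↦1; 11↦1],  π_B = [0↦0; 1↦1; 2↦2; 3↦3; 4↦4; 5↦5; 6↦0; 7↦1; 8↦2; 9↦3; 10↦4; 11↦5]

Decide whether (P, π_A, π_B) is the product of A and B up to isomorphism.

Answer: VALID PRODUCT

Work:
|A|·|B| = 2·6 = 12;  |P| = 12
Check the pairing map k ↦ (π_A(k), π_B(k)):
  0 ↦ (0,0)
  1 ↦ (0,1)
  2 ↦ (0,2)
  3 ↦ (0,3)
  4 ↦ (0,4)
  5 ↦ (0,5)
  6 ↦ (1,0)
  7 ↦ (1,1)
  8 ↦ (1,2)
  9 ↦ (1,3)
  10 ↦ (1,4)
  11 ↦ (1,5)
distinct pairs in image: 12 / 12 needed
  → bijection onto A×B; projections well-typed.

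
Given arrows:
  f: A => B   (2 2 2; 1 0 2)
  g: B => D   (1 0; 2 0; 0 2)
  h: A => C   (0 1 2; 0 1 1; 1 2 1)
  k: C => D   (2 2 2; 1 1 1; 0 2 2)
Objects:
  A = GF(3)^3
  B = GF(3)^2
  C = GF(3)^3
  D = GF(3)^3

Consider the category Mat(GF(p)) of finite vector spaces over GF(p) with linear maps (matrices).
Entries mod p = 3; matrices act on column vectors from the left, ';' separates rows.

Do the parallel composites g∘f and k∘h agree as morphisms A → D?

1) trace f;g:
  e0=⟨1,0,0⟩ f=>⟨2,1⟩ g=>⟨2,1,2⟩
  e1=⟨0,1,0⟩ f=>⟨2,0⟩ g=>⟨2,1,0⟩
  e2=⟨0,0,1⟩ f=>⟨2,2⟩ g=>⟨2,1,1⟩
  composite₁ = (2 2 2; 1 1 1; 2 0 1)
2) trace h;k:
  e0=⟨1,0,0⟩ h=>⟨0,0,1⟩ k=>⟨2,1,2⟩
  e1=⟨0,1,0⟩ h=>⟨1,1,2⟩ k=>⟨2,1,0⟩
  e2=⟨0,0,1⟩ h=>⟨2,1,1⟩ k=>⟨2,1,1⟩
  composite₂ = (2 2 2; 1 1 1; 2 0 1)
Equal? YES — commutes

Answer: COMMUTES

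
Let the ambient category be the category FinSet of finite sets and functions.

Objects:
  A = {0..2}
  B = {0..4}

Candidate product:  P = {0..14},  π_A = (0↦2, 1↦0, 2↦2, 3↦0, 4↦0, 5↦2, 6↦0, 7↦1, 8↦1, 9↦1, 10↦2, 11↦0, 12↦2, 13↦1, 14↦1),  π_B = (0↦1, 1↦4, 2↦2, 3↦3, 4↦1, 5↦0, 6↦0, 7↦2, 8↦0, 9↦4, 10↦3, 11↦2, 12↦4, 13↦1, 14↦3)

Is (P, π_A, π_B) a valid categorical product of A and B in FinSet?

|A|·|B| = 3·5 = 15;  |P| = 15
Check the pairing map k ↦ (π_A(k), π_B(k)):
  0 ↦ (2,1)
  1 ↦ (0,4)
  2 ↦ (2,2)
  3 ↦ (0,3)
  4 ↦ (0,1)
  5 ↦ (2,0)
  6 ↦ (0,0)
  7 ↦ (1,2)
  8 ↦ (1,0)
  9 ↦ (1,4)
  10 ↦ (2,3)
  11 ↦ (0,2)
  12 ↦ (2,4)
  13 ↦ (1,1)
  14 ↦ (1,3)
distinct pairs in image: 15 / 15 needed
  → bijection onto A×B; projections well-typed.

Answer: VALID PRODUCT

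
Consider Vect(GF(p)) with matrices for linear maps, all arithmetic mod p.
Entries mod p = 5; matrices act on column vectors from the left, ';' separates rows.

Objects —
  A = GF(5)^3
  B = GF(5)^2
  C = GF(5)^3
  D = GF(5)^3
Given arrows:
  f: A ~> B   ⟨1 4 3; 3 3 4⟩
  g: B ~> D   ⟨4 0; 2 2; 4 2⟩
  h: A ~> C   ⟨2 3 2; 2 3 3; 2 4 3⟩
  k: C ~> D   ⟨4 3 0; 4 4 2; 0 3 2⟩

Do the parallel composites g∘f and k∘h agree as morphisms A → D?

1) trace f;g:
  e0=[1,0,0] f~>[1,3] g~>[4,3,0]
  e1=[0,1,0] f~>[4,3] g~>[1,4,2]
  e2=[0,0,1] f~>[3,4] g~>[2,4,0]
  result₁ = ⟨4 1 2; 3 4 4; 0 2 0⟩
2) trace h;k:
  e0=[1,0,0] h~>[2,2,2] k~>[4,0,0]
  e1=[0,1,0] h~>[3,3,4] k~>[1,2,2]
  e2=[0,0,1] h~>[2,3,3] k~>[2,1,0]
  result₂ = ⟨4 1 2; 0 2 1; 0 2 0⟩
Equal? NO — does not commute

Answer: DOES NOT COMMUTE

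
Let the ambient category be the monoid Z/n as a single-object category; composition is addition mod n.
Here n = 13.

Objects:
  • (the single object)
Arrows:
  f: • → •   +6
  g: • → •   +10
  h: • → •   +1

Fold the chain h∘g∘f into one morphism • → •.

Answer: +4

Work:
  0 +6≡6 +10≡3 +1≡4  (mod 13)
composite: +4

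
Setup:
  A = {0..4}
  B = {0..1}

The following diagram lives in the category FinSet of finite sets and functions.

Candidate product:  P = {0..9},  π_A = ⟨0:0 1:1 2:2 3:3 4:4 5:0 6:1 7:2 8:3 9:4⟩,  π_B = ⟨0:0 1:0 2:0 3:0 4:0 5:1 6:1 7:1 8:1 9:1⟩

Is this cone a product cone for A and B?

Answer: VALID PRODUCT

Derivation:
|A|·|B| = 5·2 = 10;  |P| = 10
Check the pairing map k ↦ (π_A(k), π_B(k)):
  0 : (0,0)
  1 : (1,0)
  2 : (2,0)
  3 : (3,0)
  4 : (4,0)
  5 : (0,1)
  6 : (1,1)
  7 : (2,1)
  8 : (3,1)
  9 : (4,1)
distinct pairs in image: 10 / 10 needed
  → bijection onto A×B; projections well-typed.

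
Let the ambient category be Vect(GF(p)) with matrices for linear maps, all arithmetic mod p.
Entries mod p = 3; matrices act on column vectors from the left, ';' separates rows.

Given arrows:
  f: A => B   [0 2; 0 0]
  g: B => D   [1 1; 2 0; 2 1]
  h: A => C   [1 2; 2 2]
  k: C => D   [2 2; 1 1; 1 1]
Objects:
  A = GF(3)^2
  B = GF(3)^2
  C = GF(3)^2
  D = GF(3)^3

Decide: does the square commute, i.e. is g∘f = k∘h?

Along f;g (path 1):
  e0=(1,0) f=>(0,0) g=>(0,0,0)
  e1=(0,1) f=>(2,0) g=>(2,1,1)
  ⟦path⟧₁ = [0 2; 0 1; 0 1]
Along h;k (path 2):
  e0=(1,0) h=>(1,2) k=>(0,0,0)
  e1=(0,1) h=>(2,2) k=>(2,1,1)
  ⟦path⟧₂ = [0 2; 0 1; 0 1]
Equal? equal; square commutes

Answer: COMMUTES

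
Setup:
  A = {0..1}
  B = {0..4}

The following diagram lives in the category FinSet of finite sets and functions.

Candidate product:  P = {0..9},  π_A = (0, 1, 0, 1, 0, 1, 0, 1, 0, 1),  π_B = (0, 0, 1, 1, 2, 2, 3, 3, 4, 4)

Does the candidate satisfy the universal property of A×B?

Answer: VALID PRODUCT

Work:
|A|·|B| = 2·5 = 10;  |P| = 10
Check the pairing map k ↦ (π_A(k), π_B(k)):
  0 ↦ (0,0)
  1 ↦ (1,0)
  2 ↦ (0,1)
  3 ↦ (1,1)
  4 ↦ (0,2)
  5 ↦ (1,2)
  6 ↦ (0,3)
  7 ↦ (1,3)
  8 ↦ (0,4)
  9 ↦ (1,4)
distinct pairs in image: 10 / 10 needed
  → bijection onto A×B; projections well-typed.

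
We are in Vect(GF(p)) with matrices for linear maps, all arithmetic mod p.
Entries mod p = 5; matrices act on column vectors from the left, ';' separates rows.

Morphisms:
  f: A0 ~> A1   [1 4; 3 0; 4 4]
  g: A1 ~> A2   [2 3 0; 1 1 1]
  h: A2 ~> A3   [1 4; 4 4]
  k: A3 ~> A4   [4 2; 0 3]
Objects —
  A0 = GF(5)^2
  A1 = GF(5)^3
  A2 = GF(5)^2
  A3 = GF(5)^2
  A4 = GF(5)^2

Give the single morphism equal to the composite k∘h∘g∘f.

  e0=⟨1,0⟩ f~>⟨1,3,4⟩ g~>⟨1,3⟩ h~>⟨3,1⟩ k~>⟨4,3⟩
  e1=⟨0,1⟩ f~>⟨4,0,4⟩ g~>⟨3,3⟩ h~>⟨0,4⟩ k~>⟨3,2⟩
composite: [4 3; 3 2]

Answer: [4 3; 3 2]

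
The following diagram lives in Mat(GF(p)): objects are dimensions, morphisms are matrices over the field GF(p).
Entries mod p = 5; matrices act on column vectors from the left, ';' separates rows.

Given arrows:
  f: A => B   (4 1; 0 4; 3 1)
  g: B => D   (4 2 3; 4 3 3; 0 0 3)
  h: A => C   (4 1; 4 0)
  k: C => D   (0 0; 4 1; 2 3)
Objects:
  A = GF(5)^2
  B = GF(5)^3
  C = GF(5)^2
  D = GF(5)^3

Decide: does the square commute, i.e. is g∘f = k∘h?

Answer: DOES NOT COMMUTE

Work:
1) trace f;g:
  e0=[1,0] f=>[4,0,3] g=>[0,0,4]
  e1=[0,1] f=>[1,4,1] g=>[0,4,3]
  ⟦path⟧₁ = (0 0; 0 4; 4 3)
2) trace h;k:
  e0=[1,0] h=>[4,4] k=>[0,0,0]
  e1=[0,1] h=>[1,0] k=>[0,4,2]
  ⟦path⟧₂ = (0 0; 0 4; 0 2)
Equal? differ; not commutative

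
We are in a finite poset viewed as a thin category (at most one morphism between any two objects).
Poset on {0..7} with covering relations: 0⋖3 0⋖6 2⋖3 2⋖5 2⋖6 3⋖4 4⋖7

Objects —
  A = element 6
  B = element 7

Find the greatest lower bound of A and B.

{x : x<=A ∧ x<=B} = {0,2}  (A=6, B=7)
  maximal lower bounds 0 and 2 are incomparable: neither 0<=2 nor 2<=0
→ no greatest lower bound exists

Answer: NO MEET EXISTS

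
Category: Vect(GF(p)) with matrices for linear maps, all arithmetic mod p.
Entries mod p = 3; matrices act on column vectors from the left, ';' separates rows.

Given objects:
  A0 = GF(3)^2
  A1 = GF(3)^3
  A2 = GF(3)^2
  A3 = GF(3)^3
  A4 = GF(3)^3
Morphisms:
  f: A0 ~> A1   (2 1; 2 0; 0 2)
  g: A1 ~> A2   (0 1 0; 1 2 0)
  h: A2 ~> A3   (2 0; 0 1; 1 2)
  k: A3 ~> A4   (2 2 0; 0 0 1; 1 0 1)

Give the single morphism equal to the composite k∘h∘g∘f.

Answer: (2 2; 2 2; 0 2)

Derivation:
  e0=[1,0] f~>[2,2,0] g~>[2,0] h~>[1,0,2] k~>[2,2,0]
  e1=[0,1] f~>[1,0,2] g~>[0,1] h~>[0,1,2] k~>[2,2,2]
composite: (2 2; 2 2; 0 2)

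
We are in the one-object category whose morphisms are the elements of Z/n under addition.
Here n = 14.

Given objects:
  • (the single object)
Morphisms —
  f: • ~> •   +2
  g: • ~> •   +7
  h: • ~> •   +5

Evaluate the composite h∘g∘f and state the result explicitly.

Answer: +0

Work:
  0 +2≡2 +7≡9 +5≡0  (mod 14)
⟦path⟧: +0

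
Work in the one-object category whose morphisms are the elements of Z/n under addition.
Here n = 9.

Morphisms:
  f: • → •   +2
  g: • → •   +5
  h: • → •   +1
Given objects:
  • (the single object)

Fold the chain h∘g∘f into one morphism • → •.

  0 +2≡2 +5≡7 +1≡8  (mod 9)
result: +8

Answer: +8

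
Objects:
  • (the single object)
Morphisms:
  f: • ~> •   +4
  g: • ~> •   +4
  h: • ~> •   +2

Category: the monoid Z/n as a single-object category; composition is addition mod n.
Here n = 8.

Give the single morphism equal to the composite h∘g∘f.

  0 +4≡4 +4≡0 +2≡2  (mod 8)
result: +2

Answer: +2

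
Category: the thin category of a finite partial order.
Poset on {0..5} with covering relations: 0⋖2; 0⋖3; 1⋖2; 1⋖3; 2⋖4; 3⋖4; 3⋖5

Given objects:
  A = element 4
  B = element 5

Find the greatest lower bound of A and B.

Lower bounds of A=4 and B=5: {0,1,3}
  0 <= 3
  1 <= 3
  3 <= 3
glb = 3

Answer: A∧B = 3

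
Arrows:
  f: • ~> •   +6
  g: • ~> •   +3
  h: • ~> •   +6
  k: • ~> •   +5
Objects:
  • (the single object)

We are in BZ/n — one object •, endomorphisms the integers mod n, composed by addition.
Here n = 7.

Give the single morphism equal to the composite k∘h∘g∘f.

  0 +6≡6 +3≡2 +6≡1 +5≡6  (mod 7)
⟦path⟧: +6

Answer: +6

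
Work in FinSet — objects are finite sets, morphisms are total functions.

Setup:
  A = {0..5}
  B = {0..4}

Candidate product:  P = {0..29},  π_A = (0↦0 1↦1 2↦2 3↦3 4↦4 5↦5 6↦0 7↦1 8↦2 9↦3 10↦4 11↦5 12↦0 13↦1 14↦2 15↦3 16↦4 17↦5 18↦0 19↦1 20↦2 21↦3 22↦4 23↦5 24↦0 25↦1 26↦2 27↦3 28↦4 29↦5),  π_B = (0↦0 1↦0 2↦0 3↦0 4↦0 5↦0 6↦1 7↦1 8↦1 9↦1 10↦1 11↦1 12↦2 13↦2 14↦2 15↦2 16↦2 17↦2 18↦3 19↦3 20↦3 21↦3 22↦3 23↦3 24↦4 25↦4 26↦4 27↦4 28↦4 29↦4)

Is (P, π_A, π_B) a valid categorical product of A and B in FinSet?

|A|·|B| = 6·5 = 30;  |P| = 30
Check the pairing map k ↦ (π_A(k), π_B(k)):
  0 ↦ (0,0)
  1 ↦ (1,0)
  2 ↦ (2,0)
  3 ↦ (3,0)
  4 ↦ (4,0)
  5 ↦ (5,0)
  6 ↦ (0,1)
  7 ↦ (1,1)
  8 ↦ (2,1)
  9 ↦ (3,1)
  10 ↦ (4,1)
  11 ↦ (5,1)
  12 ↦ (0,2)
  13 ↦ (1,2)
  14 ↦ (2,2)
  15 ↦ (3,2)
  16 ↦ (4,2)
  17 ↦ (5,2)
  18 ↦ (0,3)
  19 ↦ (1,3)
  20 ↦ (2,3)
  21 ↦ (3,3)
  22 ↦ (4,3)
  23 ↦ (5,3)
  24 ↦ (0,4)
  25 ↦ (1,4)
  26 ↦ (2,4)
  27 ↦ (3,4)
  28 ↦ (4,4)
  29 ↦ (5,4)
distinct pairs in image: 30 / 30 needed
  → bijection onto A×B; projections well-typed.

Answer: VALID PRODUCT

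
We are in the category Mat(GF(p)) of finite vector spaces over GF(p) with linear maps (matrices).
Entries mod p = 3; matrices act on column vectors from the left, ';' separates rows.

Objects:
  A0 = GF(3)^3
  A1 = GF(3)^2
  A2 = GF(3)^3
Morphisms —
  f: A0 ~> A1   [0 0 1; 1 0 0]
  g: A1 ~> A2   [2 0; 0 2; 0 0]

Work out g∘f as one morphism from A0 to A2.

Answer: [0 0 2; 2 0 0; 0 0 0]

Work:
  e0=[1,0,0] f~>[0,1] g~>[0,2,0]
  e1=[0,1,0] f~>[0,0] g~>[0,0,0]
  e2=[0,0,1] f~>[1,0] g~>[2,0,0]
composite: [0 0 2; 2 0 0; 0 0 0]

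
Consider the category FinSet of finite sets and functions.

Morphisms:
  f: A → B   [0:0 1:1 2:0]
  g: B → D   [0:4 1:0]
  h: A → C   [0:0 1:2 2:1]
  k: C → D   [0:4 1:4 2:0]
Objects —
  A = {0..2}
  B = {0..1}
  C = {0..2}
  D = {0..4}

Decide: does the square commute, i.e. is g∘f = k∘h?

Along f;g (path 1):
  0 f→0 g→4
  1 f→1 g→0
  2 f→0 g→4
  composite₁ = [0:4 1:0 2:4]
Along h;k (path 2):
  0 h→0 k→4
  1 h→2 k→0
  2 h→1 k→4
  composite₂ = [0:4 1:0 2:4]
Equal? equal; square commutes

Answer: COMMUTES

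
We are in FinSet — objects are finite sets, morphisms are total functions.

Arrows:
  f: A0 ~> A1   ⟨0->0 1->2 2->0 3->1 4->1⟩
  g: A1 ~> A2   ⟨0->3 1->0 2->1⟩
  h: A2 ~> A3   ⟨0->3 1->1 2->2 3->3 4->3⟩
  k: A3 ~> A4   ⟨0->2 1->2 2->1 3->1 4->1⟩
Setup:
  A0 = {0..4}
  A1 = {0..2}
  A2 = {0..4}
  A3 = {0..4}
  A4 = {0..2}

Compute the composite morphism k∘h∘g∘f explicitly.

Answer: ⟨0->1 1->2 2->1 3->1 4->1⟩

Work:
  0 f~>0 g~>3 h~>3 k~>1
  1 f~>2 g~>1 h~>1 k~>2
  2 f~>0 g~>3 h~>3 k~>1
  3 f~>1 g~>0 h~>3 k~>1
  4 f~>1 g~>0 h~>3 k~>1
composite: ⟨0->1 1->2 2->1 3->1 4->1⟩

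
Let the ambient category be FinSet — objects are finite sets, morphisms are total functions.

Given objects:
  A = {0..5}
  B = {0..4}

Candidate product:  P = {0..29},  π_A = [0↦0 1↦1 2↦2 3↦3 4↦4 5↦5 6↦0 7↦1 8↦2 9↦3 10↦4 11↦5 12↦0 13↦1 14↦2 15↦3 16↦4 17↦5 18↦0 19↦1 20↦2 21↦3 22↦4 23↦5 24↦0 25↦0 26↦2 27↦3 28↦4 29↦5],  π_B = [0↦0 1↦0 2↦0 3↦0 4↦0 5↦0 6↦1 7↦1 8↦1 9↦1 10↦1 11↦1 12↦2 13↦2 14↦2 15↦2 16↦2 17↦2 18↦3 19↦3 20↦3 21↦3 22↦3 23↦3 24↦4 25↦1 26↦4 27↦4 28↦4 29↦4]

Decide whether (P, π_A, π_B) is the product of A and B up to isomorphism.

|A|·|B| = 6·5 = 30;  |P| = 30
Check the pairing map k ↦ (π_A(k), π_B(k)):
  0 ↦ (0,0)
  1 ↦ (1,0)
  2 ↦ (2,0)
  3 ↦ (3,0)
  4 ↦ (4,0)
  5 ↦ (5,0)
  6 ↦ (0,1)
  7 ↦ (1,1)
  8 ↦ (2,1)
  9 ↦ (3,1)
  10 ↦ (4,1)
  11 ↦ (5,1)
  12 ↦ (0,2)
  13 ↦ (1,2)
  14 ↦ (2,2)
  15 ↦ (3,2)
  16 ↦ (4,2)
  17 ↦ (5,2)
  18 ↦ (0,3)
  19 ↦ (1,3)
  20 ↦ (2,3)
  21 ↦ (3,3)
  22 ↦ (4,3)
  23 ↦ (5,3)
  24 ↦ (0,4)
  25 ↦ (0,1)  ✗ repeats pair of k=6
  26 ↦ (2,4)
  27 ↦ (3,4)
  28 ↦ (4,4)
  29 ↦ (5,4)
distinct pairs in image: 29 / 30 needed
  → (0,1) hit at k=6 and k=25

Answer: NOT A VALID PRODUCT — duplicate pair at indices 6,25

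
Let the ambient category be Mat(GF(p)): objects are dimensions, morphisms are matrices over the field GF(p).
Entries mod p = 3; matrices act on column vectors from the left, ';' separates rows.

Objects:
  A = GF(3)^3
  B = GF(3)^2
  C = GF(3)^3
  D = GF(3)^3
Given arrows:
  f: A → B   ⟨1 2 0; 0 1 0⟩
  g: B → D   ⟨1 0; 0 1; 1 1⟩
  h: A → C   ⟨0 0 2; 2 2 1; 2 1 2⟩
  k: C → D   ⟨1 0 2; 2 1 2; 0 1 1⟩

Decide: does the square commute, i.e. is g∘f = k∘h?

Answer: COMMUTES

Work:
1) trace f;g:
  e0=(1,0,0) f→(1,0) g→(1,0,1)
  e1=(0,1,0) f→(2,1) g→(2,1,0)
  e2=(0,0,1) f→(0,0) g→(0,0,0)
  ⟦path⟧₁ = ⟨1 2 0; 0 1 0; 1 0 0⟩
2) trace h;k:
  e0=(1,0,0) h→(0,2,2) k→(1,0,1)
  e1=(0,1,0) h→(0,2,1) k→(2,1,0)
  e2=(0,0,1) h→(2,1,2) k→(0,0,0)
  ⟦path⟧₂ = ⟨1 2 0; 0 1 0; 1 0 0⟩
Equal? equal; square commutes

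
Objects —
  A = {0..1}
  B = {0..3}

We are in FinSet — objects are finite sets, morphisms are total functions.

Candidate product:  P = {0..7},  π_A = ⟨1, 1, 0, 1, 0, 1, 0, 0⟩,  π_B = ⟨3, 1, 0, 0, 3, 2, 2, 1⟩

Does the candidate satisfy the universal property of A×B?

Answer: VALID PRODUCT

Trace:
|A|·|B| = 2·4 = 8;  |P| = 8
Check the pairing map k ↦ (π_A(k), π_B(k)):
  0 -> (1,3)
  1 -> (1,1)
  2 -> (0,0)
  3 -> (1,0)
  4 -> (0,3)
  5 -> (1,2)
  6 -> (0,2)
  7 -> (0,1)
distinct pairs in image: 8 / 8 needed
  → bijection onto A×B; projections well-typed.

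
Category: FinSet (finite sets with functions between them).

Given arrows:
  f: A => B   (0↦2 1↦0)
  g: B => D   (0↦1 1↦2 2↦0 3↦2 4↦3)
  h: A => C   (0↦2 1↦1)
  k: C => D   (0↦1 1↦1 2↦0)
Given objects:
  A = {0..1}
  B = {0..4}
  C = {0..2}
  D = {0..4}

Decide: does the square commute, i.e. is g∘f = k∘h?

Answer: COMMUTES

Trace:
1) trace f;g:
  0 f=>2 g=>0
  1 f=>0 g=>1
  result₁ = (0↦0 1↦1)
2) trace h;k:
  0 h=>2 k=>0
  1 h=>1 k=>1
  result₂ = (0↦0 1↦1)
Equal? YES — commutes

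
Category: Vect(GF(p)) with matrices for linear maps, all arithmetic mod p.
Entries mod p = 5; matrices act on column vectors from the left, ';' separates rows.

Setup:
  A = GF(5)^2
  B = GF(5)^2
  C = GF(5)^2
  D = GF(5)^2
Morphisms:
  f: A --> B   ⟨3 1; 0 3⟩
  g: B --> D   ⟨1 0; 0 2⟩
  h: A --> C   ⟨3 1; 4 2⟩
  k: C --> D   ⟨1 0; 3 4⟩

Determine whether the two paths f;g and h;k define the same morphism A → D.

1) trace f;g:
  e0=[1,0] f-->[3,0] g-->[3,0]
  e1=[0,1] f-->[1,3] g-->[1,1]
  ⟦path⟧₁ = ⟨3 1; 0 1⟩
2) trace h;k:
  e0=[1,0] h-->[3,4] k-->[3,0]
  e1=[0,1] h-->[1,2] k-->[1,1]
  ⟦path⟧₂ = ⟨3 1; 0 1⟩
Equal? YES — commutes

Answer: COMMUTES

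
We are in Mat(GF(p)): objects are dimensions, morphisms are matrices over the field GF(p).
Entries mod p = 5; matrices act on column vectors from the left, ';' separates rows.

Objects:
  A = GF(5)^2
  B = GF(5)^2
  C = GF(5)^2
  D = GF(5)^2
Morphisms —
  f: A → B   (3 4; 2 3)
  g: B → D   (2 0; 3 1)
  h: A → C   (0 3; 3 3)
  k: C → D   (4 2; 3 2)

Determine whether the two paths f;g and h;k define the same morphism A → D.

Answer: COMMUTES

Work:
Along f;g (path 1):
  e0=(1,0) f→(3,2) g→(1,1)
  e1=(0,1) f→(4,3) g→(3,0)
  result₁ = (1 3; 1 0)
Along h;k (path 2):
  e0=(1,0) h→(0,3) k→(1,1)
  e1=(0,1) h→(3,3) k→(3,0)
  result₂ = (1 3; 1 0)
Equal? equal; square commutes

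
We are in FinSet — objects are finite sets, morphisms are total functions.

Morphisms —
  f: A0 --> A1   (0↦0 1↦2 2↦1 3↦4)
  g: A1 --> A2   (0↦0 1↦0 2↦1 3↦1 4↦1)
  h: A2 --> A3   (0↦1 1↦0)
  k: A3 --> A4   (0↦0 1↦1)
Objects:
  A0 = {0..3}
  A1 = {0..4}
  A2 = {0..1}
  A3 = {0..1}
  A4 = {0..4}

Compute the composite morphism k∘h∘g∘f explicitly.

  0 f-->0 g-->0 h-->1 k-->1
  1 f-->2 g-->1 h-->0 k-->0
  2 f-->1 g-->0 h-->1 k-->1
  3 f-->4 g-->1 h-->0 k-->0
⟦path⟧: (0↦1 1↦0 2↦1 3↦0)

Answer: (0↦1 1↦0 2↦1 3↦0)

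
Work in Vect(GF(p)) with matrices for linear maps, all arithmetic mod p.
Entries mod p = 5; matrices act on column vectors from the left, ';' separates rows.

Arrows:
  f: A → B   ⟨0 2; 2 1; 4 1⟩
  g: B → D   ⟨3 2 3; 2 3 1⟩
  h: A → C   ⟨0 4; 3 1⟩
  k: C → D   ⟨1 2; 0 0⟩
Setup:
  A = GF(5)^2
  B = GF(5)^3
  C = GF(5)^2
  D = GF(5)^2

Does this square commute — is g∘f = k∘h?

Path 1 = f;g:
  e0=[1,0] f→[0,2,4] g→[1,0]
  e1=[0,1] f→[2,1,1] g→[1,3]
  composite₁ = ⟨1 1; 0 3⟩
Path 2 = h;k:
  e0=[1,0] h→[0,3] k→[1,0]
  e1=[0,1] h→[4,1] k→[1,0]
  composite₂ = ⟨1 1; 0 0⟩
Equal? NO — does not commute

Answer: DOES NOT COMMUTE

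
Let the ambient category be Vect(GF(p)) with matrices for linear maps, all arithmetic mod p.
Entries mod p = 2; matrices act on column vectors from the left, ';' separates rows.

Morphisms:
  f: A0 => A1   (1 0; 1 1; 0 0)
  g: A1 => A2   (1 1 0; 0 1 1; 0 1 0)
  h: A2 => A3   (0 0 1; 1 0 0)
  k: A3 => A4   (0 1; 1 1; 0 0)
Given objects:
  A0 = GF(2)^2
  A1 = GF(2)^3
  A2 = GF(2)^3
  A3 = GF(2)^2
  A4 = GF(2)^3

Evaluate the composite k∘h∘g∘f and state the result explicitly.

  e0=[1,0] f=>[1,1,0] g=>[0,1,1] h=>[1,0] k=>[0,1,0]
  e1=[0,1] f=>[0,1,0] g=>[1,1,1] h=>[1,1] k=>[1,0,0]
⟦path⟧: (0 1; 1 0; 0 0)

Answer: (0 1; 1 0; 0 0)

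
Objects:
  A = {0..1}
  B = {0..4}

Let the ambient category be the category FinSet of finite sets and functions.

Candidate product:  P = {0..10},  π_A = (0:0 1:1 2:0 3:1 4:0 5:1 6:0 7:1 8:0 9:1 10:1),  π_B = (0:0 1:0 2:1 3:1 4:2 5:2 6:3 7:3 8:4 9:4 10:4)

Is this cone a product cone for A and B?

Answer: NOT A VALID PRODUCT — |P|=11 ≠ |A|·|B|=10

Trace:
|A|·|B| = 2·5 = 10;  |P| = 11
  → cardinalities differ; no bijection possible.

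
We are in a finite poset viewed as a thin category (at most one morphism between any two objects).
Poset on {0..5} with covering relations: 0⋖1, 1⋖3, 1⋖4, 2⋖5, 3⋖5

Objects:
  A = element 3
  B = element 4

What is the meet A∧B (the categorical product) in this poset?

{x : x≤A ∧ x≤B} = {0,1}  (A=3, B=4)
  0 ≤ 1
  1 ≤ 1
glb = 1

Answer: A∧B = 1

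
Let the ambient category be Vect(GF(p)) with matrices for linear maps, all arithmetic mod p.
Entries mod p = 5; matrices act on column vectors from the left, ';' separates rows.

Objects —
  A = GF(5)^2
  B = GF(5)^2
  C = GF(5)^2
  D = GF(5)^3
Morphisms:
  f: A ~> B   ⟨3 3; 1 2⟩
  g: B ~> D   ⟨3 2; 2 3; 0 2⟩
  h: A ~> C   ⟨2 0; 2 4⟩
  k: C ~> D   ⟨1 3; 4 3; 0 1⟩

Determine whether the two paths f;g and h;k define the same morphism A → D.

1) trace f;g:
  e0=(1,0) f~>(3,1) g~>(1,4,2)
  e1=(0,1) f~>(3,2) g~>(3,2,4)
  composite₁ = ⟨1 3; 4 2; 2 4⟩
2) trace h;k:
  e0=(1,0) h~>(2,2) k~>(3,4,2)
  e1=(0,1) h~>(0,4) k~>(2,2,4)
  composite₂ = ⟨3 2; 4 2; 2 4⟩
Equal? NO — does not commute

Answer: DOES NOT COMMUTE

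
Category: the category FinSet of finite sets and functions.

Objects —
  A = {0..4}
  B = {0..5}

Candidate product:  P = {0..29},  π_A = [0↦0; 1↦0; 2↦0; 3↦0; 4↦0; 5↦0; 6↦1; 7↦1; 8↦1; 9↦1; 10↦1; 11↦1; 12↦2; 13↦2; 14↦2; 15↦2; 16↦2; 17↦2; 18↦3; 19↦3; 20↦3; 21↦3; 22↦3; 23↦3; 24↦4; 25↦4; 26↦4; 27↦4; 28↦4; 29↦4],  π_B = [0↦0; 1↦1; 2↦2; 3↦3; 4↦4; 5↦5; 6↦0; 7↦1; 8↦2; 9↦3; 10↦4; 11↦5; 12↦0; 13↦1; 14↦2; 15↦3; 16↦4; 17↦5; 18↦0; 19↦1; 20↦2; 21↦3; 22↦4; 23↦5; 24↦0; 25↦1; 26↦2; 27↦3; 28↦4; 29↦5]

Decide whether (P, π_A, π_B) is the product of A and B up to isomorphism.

Answer: VALID PRODUCT

Trace:
|A|·|B| = 5·6 = 30;  |P| = 30
Check the pairing map k ↦ (π_A(k), π_B(k)):
  0 ↦ (0,0)
  1 ↦ (0,1)
  2 ↦ (0,2)
  3 ↦ (0,3)
  4 ↦ (0,4)
  5 ↦ (0,5)
  6 ↦ (1,0)
  7 ↦ (1,1)
  8 ↦ (1,2)
  9 ↦ (1,3)
  10 ↦ (1,4)
  11 ↦ (1,5)
  12 ↦ (2,0)
  13 ↦ (2,1)
  14 ↦ (2,2)
  15 ↦ (2,3)
  16 ↦ (2,4)
  17 ↦ (2,5)
  18 ↦ (3,0)
  19 ↦ (3,1)
  20 ↦ (3,2)
  21 ↦ (3,3)
  22 ↦ (3,4)
  23 ↦ (3,5)
  24 ↦ (4,0)
  25 ↦ (4,1)
  26 ↦ (4,2)
  27 ↦ (4,3)
  28 ↦ (4,4)
  29 ↦ (4,5)
distinct pairs in image: 30 / 30 needed
  → bijection onto A×B; projections well-typed.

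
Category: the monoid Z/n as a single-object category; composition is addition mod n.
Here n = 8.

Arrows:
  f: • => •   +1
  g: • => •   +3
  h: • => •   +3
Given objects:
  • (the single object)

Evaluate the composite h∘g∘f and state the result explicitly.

  0 +1≡1 +3≡4 +3≡7  (mod 8)
composite: +7

Answer: +7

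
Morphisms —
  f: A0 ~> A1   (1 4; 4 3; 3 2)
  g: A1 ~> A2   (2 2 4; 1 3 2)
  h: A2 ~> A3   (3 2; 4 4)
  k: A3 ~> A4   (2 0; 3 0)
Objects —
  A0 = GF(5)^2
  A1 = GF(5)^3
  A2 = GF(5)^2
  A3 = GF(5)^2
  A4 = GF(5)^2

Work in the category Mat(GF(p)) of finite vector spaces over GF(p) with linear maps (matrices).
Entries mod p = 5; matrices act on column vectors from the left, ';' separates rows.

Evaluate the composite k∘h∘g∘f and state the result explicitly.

Answer: (3 0; 2 0)

Work:
  e0=[1,0] f~>[1,4,3] g~>[2,4] h~>[4,4] k~>[3,2]
  e1=[0,1] f~>[4,3,2] g~>[2,2] h~>[0,1] k~>[0,0]
⟦path⟧: (3 0; 2 0)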